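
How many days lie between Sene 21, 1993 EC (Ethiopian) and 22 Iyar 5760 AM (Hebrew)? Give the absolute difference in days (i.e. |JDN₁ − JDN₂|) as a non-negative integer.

397

JDN of the first date = 2452089.
JDN of the second date = 2451692.
|2451692 − 2452089| = 397.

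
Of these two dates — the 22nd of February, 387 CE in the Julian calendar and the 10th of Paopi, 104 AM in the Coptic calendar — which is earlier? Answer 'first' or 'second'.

first

First date → JDN 1862462; second date → JDN 1862690.
JDN 1862462 < JDN 1862690, so the first date is earlier.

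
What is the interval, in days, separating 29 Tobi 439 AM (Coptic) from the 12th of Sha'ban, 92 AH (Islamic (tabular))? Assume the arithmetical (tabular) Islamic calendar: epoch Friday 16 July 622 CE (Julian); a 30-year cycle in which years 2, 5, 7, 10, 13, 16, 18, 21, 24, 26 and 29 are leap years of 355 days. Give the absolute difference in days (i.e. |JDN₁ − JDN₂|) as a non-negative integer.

4252

First date → JDN 1985157; second date → JDN 1980905.
The interval is |1985157 − 1980905| = 4252 days.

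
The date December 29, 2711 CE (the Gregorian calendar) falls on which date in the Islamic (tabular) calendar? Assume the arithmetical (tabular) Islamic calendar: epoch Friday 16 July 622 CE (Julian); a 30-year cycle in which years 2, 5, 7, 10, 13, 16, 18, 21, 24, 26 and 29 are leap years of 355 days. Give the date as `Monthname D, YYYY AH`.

Rajab 27, 2154 AH

Julian Day Number of the source date = 2711594.
Converting JDN 2711594 to the tabular Islamic calendar gives 27 Rajab 2154 AH.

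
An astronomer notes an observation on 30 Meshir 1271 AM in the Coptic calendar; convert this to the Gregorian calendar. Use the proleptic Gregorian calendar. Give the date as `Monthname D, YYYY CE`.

March 6, 1555 CE

Julian Day Number of the source date = 2289076.
Converting JDN 2289076 to the Gregorian calendar gives 6 March 1555 CE.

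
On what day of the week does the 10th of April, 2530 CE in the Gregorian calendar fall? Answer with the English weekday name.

Monday

JDN 2645223 mod 7 = 0, and JDN 0 was a Monday, so this is a Monday.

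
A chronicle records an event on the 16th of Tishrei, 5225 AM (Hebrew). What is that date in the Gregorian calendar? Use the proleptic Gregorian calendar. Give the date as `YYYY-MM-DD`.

Both dates share Julian Day Number 2256045; in the Gregorian calendar that is 27 September 1464 CE.

1464-09-27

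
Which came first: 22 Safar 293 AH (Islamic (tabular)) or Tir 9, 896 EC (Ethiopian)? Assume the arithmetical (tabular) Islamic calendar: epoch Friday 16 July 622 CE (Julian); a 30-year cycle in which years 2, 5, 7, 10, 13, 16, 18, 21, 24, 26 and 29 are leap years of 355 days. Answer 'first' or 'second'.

second

Converting both to JDN: 2051966 vs 2051248; the smaller is the second.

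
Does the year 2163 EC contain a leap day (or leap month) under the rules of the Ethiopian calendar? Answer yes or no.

2163 mod 4 = 3; in the Ethiopian calendar a year is leap when year mod 4 = 3, so it is a leap year.

yes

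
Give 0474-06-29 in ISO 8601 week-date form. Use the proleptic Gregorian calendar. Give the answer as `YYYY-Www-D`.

0474-W26-5

The weekday is Friday (ISO weekday 5).
That Friday belongs to ISO week 26 of ISO year 474.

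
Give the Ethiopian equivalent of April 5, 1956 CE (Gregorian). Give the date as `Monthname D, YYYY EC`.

Megabit 27, 1948 EC

Both dates share Julian Day Number 2435569; in the Ethiopian calendar that is 27 Megabit 1948 EC.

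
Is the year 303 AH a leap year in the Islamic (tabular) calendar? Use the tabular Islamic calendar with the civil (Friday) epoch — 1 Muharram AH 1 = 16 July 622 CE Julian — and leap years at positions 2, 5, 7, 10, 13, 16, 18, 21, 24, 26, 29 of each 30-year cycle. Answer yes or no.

Year 303 AH is year 3 of its 30-year cycle; leap positions are 2, 5, 7, 10, 13, 16, 18, 21, 24, 26, 29, so it is a common year (354 days).

no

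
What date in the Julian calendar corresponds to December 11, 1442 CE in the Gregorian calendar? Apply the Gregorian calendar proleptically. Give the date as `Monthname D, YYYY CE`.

For dates in this range the Gregorian date is 9 days ahead of the Julian.
11 December 1442 Gregorian − 9 days → 2 December 1442 Julian.

December 2, 1442 CE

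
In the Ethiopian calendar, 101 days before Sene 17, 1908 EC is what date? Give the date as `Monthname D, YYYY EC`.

Counting 101 days back from JDN 2421039 reaches JDN 2420938, which is Megabit 6, 1908 EC.

Megabit 6, 1908 EC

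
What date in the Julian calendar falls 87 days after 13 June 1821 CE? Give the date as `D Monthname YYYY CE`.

8 September 1821 CE

The starting date is JDN 2386342; 2386342 + 87 = 2386429.
JDN 2386429 corresponds to 8 September 1821 CE.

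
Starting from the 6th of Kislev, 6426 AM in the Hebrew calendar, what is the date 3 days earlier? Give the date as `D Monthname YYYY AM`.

3 Kislev 6426 AM

Counting 3 days back from JDN 2694771 reaches JDN 2694768, which is 3 Kislev 6426 AM.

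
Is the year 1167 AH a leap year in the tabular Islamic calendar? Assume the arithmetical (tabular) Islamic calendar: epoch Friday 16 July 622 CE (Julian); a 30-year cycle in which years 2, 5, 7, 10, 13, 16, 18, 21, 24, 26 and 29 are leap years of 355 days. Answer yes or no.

no

Year 1167 AH is year 27 of its 30-year cycle; leap positions are 2, 5, 7, 10, 13, 16, 18, 21, 24, 26, 29, so it is a common year (354 days).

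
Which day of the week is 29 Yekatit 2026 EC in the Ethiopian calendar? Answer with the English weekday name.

Wednesday

Equivalently 8 March 2034 Gregorian, JDN 2464030.
Since JDN mod 7 = 2 (0 = Monday), the day is Wednesday.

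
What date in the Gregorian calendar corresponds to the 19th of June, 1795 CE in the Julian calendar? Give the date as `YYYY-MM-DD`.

1795-06-30

The Julian–Gregorian offset here is 11 days (Julian trailing).
19 June 1795 Julian + 11 days → 30 June 1795 Gregorian.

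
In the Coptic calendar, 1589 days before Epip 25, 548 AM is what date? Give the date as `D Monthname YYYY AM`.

17 Paremhat 544 AM

The starting date is JDN 2025146; 2025146 − 1589 = 2023557.
JDN 2023557 corresponds to 17 Paremhat 544 AM.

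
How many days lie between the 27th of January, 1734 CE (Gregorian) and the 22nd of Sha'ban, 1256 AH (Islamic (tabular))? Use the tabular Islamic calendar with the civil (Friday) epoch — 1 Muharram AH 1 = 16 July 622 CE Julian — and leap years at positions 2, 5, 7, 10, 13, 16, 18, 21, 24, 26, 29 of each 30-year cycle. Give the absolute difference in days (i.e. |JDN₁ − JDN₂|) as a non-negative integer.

JDN of the first date = 2354417.
JDN of the second date = 2393398.
|2393398 − 2354417| = 38981.

38981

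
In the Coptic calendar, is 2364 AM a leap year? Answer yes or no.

no

2364 mod 4 = 0; in the Coptic calendar a year is leap when year mod 4 = 3, so it is a common year.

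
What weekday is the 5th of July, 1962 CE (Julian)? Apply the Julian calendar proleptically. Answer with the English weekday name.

In the Gregorian calendar this is 18 July 1962 (JDN 2437864).
JDN 2437864 mod 7 = 2, and JDN 0 was a Monday, so this is a Wednesday.

Wednesday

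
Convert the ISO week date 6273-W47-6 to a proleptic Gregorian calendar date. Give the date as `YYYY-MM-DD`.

ISO week 1 of 6273 is the week containing the first Thursday of 6273.
Week 47, day 6 (Saturday) lands on 6273-11-22.

6273-11-22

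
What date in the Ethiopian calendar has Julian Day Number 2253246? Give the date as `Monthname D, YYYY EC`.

The proleptic Gregorian equivalent of JDN 2253246 is 28 January 1457.
In the Ethiopian calendar that day is Tir 24, 1449 EC.

Tir 24, 1449 EC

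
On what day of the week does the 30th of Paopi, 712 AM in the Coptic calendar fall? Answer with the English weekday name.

This is JDN 2084782 (2 November 995 Gregorian).
2084782 ≡ 0 (mod 7); counting from Monday = 0 gives Monday.

Monday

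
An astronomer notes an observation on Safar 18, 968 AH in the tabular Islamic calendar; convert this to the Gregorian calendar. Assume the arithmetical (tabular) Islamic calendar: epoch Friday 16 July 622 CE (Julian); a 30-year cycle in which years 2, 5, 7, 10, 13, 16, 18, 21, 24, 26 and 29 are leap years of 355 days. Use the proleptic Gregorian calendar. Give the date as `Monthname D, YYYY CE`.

Julian Day Number of the source date = 2291160.
Converting JDN 2291160 to the Gregorian calendar gives 18 November 1560 CE.

November 18, 1560 CE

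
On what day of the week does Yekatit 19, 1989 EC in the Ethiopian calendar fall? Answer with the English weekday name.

Wednesday

In the Gregorian calendar this is 26 February 1997 (JDN 2450506).
2450506 ≡ 2 (mod 7); counting from Monday = 0 gives Wednesday.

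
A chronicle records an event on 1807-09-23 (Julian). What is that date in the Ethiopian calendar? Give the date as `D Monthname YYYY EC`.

Both dates share Julian Day Number 2381330; in the Ethiopian calendar that is 25 Meskerem 1800 EC.

25 Meskerem 1800 EC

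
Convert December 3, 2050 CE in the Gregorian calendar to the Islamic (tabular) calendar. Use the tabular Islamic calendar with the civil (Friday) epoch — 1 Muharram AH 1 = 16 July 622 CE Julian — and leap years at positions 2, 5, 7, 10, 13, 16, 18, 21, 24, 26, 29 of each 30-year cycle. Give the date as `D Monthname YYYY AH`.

Both dates share Julian Day Number 2470144; in the tabular Islamic calendar that is 18 Rabi' al-Awwal 1473 AH.

18 Rabi' al-Awwal 1473 AH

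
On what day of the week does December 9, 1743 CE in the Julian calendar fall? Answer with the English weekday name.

Friday

In the Gregorian calendar this is 20 December 1743 (JDN 2358031).
JDN 2358031 mod 7 = 4, and JDN 0 was a Monday, so this is a Friday.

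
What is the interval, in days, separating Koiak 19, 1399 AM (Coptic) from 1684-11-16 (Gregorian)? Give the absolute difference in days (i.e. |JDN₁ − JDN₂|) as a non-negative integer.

JDN of the first date = 2335757.
JDN of the second date = 2336449.
|2336449 − 2335757| = 692.

692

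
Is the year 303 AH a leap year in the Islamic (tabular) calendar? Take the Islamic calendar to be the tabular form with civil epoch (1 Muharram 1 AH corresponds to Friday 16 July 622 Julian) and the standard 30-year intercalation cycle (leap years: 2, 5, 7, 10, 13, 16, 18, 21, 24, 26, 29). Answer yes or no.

no

Year 303 AH is year 3 of its 30-year cycle; leap positions are 2, 5, 7, 10, 13, 16, 18, 21, 24, 26, 29, so it is a common year (354 days).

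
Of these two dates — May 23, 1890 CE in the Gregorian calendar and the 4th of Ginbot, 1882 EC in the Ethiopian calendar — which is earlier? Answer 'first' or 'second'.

The two dates have Julian Day Numbers 2411511 and 2411499 respectively.
Since 2411499 < 2411511, the second date comes first.

second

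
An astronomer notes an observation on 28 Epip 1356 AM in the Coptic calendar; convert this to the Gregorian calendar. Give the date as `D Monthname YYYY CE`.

1 August 1640 CE

Julian Day Number of the source date = 2320271.
Converting JDN 2320271 to the Gregorian calendar gives 1 August 1640 CE.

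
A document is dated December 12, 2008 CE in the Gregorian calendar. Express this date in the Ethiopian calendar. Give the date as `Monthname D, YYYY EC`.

Julian Day Number of the source date = 2454813.
Converting JDN 2454813 to the Ethiopian calendar gives 3 Tahsas 2001 EC.

Tahsas 3, 2001 EC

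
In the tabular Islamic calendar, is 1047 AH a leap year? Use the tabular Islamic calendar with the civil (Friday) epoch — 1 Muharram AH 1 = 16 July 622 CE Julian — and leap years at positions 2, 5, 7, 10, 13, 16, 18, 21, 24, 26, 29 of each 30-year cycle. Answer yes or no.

Year 1047 AH is year 27 of its 30-year cycle; leap positions are 2, 5, 7, 10, 13, 16, 18, 21, 24, 26, 29, so it is a common year (354 days).

no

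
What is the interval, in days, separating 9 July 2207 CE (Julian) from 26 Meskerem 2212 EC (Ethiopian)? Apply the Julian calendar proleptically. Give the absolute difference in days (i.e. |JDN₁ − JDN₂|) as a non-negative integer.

JDN of the first date = 2527354.
JDN of the second date = 2531814.
|2531814 − 2527354| = 4460.

4460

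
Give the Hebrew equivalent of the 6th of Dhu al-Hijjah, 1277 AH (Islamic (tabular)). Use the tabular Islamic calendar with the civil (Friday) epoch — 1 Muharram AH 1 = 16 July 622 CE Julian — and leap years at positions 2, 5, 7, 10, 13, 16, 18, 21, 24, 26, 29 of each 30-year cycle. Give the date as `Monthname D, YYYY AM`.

Julian Day Number of the source date = 2400942.
Converting JDN 2400942 to the Hebrew calendar gives 7 Tammuz 5621 AM.

Tammuz 7, 5621 AM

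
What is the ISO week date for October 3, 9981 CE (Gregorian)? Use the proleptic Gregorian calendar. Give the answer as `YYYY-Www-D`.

The weekday is Saturday (ISO weekday 6).
That Saturday belongs to ISO week 40 of ISO year 9981.

9981-W40-6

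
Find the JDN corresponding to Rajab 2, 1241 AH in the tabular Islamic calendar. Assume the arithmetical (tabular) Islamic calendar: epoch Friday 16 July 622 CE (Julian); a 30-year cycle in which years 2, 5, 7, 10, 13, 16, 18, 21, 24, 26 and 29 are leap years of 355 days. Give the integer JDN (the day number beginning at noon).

2388033

In the Gregorian calendar the same day is 10 February 1826.
JDN 2299161 is 15 October 1582 CE (Gregorian); the target day is +88872 days from there, so JDN = 2388033.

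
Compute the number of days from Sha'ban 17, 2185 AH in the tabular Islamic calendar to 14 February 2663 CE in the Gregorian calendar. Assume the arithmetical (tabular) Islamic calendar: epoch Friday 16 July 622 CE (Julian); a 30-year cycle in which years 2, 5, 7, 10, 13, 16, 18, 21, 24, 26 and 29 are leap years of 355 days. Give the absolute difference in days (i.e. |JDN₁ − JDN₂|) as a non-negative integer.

JDN of the first date = 2722600.
JDN of the second date = 2693745.
|2693745 − 2722600| = 28855.

28855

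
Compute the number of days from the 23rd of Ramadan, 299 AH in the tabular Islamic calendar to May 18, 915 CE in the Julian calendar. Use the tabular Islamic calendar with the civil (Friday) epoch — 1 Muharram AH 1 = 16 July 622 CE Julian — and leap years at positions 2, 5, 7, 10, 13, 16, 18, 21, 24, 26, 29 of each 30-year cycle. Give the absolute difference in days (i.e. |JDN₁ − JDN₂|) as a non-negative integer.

JDN of the first date = 2054299.
JDN of the second date = 2055399.
|2055399 − 2054299| = 1100.

1100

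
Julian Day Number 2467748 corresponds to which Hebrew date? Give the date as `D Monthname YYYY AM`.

15 Iyar 5804 AM

JDN 2467748 is 12 May 2044 in the Gregorian calendar.
In the Hebrew calendar that day is 15 Iyar 5804 AM.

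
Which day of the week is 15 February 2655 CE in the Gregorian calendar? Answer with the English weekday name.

JDN 2690824 mod 7 = 3, and JDN 0 was a Monday, so this is a Thursday.

Thursday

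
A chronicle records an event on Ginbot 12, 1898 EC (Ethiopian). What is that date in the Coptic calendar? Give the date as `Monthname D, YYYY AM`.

The source date corresponds to 20 May 1906 in the Gregorian calendar (JDN 2417351).
That day falls on 12 Pashons 1622 AM in the Coptic calendar.

Pashons 12, 1622 AM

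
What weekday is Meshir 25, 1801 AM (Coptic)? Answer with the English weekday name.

Equivalently 4 March 2085 Gregorian, JDN 2482654.
2482654 ≡ 6 (mod 7); counting from Monday = 0 gives Sunday.

Sunday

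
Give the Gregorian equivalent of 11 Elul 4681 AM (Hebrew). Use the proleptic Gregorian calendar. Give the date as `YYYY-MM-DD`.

0921-08-23

Julian Day Number of the source date = 2057683.
Converting JDN 2057683 to the Gregorian calendar gives 23 August 921 CE.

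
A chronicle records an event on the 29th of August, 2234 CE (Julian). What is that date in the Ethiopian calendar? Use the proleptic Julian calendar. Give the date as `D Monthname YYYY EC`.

Julian Day Number of the source date = 2537267.
Converting JDN 2537267 to the Ethiopian calendar gives 1 Meskerem 2227 EC.

1 Meskerem 2227 EC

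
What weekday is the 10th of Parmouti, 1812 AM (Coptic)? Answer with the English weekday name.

In the Gregorian calendar this is 18 April 2096 (JDN 2486717).
2486717 ≡ 2 (mod 7); counting from Monday = 0 gives Wednesday.

Wednesday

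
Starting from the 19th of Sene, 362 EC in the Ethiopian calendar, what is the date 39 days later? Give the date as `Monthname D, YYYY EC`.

Hamle 28, 362 EC

JDN of the 19th of Sene, 362 EC = 1856364.
1856364 + 39 = 1856403.
JDN 1856403 in the Ethiopian calendar is Hamle 28, 362 EC.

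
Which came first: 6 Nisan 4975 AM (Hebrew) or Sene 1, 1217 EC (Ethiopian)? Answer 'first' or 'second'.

The two dates have Julian Day Numbers 2164903 and 2168635 respectively.
Since 2164903 < 2168635, the first date comes first.

first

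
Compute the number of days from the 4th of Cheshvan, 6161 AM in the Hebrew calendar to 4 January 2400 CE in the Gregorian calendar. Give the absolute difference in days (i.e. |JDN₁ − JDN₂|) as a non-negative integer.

294

First date → JDN 2597939; second date → JDN 2597645.
The interval is |2597939 − 2597645| = 294 days.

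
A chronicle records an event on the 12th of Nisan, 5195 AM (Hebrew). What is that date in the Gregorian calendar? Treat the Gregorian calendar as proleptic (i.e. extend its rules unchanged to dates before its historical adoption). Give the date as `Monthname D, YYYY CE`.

April 20, 1435 CE

Both dates share Julian Day Number 2245292; in the Gregorian calendar that is 20 April 1435 CE.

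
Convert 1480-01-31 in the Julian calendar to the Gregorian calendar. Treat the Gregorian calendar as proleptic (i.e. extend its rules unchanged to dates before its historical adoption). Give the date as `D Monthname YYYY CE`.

9 February 1480 CE

For dates in this range the Gregorian date is 9 days ahead of the Julian.
31 January 1480 Julian + 9 days → 9 February 1480 Gregorian.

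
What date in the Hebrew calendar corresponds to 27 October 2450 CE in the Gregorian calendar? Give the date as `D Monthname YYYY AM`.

20 Cheshvan 6211 AM

Both dates share Julian Day Number 2616204; in the Hebrew calendar that is 20 Cheshvan 6211 AM.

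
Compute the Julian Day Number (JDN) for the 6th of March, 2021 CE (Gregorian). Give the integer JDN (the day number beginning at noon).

JDN 2400001 is 17 November 1858 CE (Gregorian), MJD 0; the target day is +59279 days from there, so JDN = 2459280.

2459280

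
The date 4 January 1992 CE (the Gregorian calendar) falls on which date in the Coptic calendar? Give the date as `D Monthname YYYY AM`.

25 Koiak 1708 AM

Both dates share Julian Day Number 2448626; in the Coptic calendar that is 25 Koiak 1708 AM.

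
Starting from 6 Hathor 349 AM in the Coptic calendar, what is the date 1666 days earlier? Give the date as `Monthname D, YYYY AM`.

Parmouti 16, 344 AM

The starting date is JDN 1952202; 1952202 − 1666 = 1950536.
JDN 1950536 corresponds to Parmouti 16, 344 AM.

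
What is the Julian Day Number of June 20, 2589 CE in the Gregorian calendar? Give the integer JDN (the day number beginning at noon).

2666844

JDN 2451545 is 1 January 2000 CE (Gregorian); the target day is +215299 days from there, so JDN = 2666844.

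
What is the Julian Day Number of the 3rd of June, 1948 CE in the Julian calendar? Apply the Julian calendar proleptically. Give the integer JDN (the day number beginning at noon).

In the Gregorian calendar the same day is 16 June 1948.
JDN 2451545 is 1 January 2000 CE (Gregorian); the target day is −18826 days from there, so JDN = 2432719.

2432719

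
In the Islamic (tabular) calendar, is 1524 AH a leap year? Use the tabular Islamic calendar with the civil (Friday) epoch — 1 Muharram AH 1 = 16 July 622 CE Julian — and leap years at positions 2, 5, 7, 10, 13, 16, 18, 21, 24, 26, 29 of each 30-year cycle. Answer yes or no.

yes

Year 1524 AH is year 24 of its 30-year cycle; leap positions are 2, 5, 7, 10, 13, 16, 18, 21, 24, 26, 29, so it is a leap year (355 days).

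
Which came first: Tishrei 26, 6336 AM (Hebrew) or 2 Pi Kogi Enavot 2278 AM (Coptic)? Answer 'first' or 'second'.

The two dates have Julian Day Numbers 2661864 and 2657065 respectively.
Since 2657065 < 2661864, the second date comes first.

second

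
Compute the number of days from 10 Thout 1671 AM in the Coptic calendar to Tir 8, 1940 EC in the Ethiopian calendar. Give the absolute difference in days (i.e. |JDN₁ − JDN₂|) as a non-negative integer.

JDN of the first date = 2435006.
JDN of the second date = 2432568.
|2432568 − 2435006| = 2438.

2438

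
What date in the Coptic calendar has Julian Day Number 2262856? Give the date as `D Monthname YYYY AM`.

18 Pashons 1199 AM

The proleptic Gregorian equivalent of JDN 2262856 is 22 May 1483.
In the Coptic calendar that day is 18 Pashons 1199 AM.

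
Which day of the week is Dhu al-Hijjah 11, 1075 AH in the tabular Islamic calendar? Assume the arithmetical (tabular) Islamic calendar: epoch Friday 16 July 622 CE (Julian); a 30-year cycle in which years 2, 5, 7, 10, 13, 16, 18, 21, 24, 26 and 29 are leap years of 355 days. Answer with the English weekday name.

Thursday

In the Gregorian calendar this is 25 June 1665 (JDN 2329365).
JDN 2329365 mod 7 = 3, and JDN 0 was a Monday, so this is a Thursday.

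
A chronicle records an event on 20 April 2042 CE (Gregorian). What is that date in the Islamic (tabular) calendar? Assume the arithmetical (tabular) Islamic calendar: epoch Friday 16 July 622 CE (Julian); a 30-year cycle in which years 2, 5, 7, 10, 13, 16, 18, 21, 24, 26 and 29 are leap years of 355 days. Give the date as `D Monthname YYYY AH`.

Julian Day Number of the source date = 2466995.
Converting JDN 2466995 to the tabular Islamic calendar gives 29 Rabi' al-Thani 1464 AH.

29 Rabi' al-Thani 1464 AH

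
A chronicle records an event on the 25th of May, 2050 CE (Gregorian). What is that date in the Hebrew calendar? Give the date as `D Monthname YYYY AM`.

Julian Day Number of the source date = 2469952.
Converting JDN 2469952 to the Hebrew calendar gives 4 Sivan 5810 AM.

4 Sivan 5810 AM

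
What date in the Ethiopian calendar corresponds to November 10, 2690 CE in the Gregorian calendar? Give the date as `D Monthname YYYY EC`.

26 Tikimt 2683 EC

Julian Day Number of the source date = 2703876.
Converting JDN 2703876 to the Ethiopian calendar gives 26 Tikimt 2683 EC.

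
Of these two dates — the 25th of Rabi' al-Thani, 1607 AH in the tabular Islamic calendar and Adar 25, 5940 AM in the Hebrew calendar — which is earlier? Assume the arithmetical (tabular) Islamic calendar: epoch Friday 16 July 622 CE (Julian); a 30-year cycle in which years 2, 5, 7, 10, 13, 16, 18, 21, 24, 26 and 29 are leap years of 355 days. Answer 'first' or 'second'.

second

The two dates have Julian Day Numbers 2517666 and 2517371 respectively.
Since 2517371 < 2517666, the second date comes first.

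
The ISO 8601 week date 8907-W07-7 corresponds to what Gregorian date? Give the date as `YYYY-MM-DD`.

ISO week 1 of 8907 is the week containing the first Thursday of 8907.
Week 7, day 7 (Sunday) lands on 8907-02-20.

8907-02-20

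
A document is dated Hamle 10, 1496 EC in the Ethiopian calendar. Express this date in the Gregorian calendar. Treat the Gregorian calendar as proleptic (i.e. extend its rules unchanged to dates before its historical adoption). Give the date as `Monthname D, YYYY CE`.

July 14, 1504 CE

Julian Day Number of the source date = 2270579.
Converting JDN 2270579 to the Gregorian calendar gives 14 July 1504 CE.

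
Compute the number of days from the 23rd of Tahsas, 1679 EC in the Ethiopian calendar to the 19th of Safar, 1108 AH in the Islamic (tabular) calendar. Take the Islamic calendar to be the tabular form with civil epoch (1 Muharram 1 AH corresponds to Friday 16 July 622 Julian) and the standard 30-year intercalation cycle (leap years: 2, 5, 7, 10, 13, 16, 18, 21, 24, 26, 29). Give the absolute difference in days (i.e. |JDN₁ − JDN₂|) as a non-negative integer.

JDN of the first date = 2337222.
JDN of the second date = 2340772.
|2340772 − 2337222| = 3550.

3550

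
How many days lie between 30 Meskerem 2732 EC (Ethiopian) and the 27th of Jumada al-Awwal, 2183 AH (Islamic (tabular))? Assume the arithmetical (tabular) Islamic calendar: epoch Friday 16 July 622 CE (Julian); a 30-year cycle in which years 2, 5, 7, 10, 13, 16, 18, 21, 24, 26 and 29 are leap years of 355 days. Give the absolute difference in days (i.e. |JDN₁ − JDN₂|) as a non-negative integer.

First date → JDN 2721748; second date → JDN 2721812.
The interval is |2721748 − 2721812| = 64 days.

64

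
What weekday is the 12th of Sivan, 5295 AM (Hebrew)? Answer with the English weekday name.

In the proleptic Gregorian calendar this is 25 May 1535 (JDN 2281851).
JDN 2281851 mod 7 = 5, and JDN 0 was a Monday, so this is a Saturday.

Saturday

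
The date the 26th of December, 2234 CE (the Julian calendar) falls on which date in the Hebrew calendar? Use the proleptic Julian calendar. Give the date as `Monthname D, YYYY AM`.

Tevet 19, 5995 AM

Julian Day Number of the source date = 2537386.
Converting JDN 2537386 to the Hebrew calendar gives 19 Tevet 5995 AM.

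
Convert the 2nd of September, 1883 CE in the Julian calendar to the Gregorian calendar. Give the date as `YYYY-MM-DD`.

For dates in this range the Gregorian date is 12 days ahead of the Julian.
2 September 1883 Julian + 12 days → 14 September 1883 Gregorian.

1883-09-14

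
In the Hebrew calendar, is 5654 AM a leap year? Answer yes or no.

yes

Hebrew year 5654 is year 11 of its 19-year Metonic cycle; leap years are at positions 3, 6, 8, 11, 14, 17, 19, so it is a leap year (13 months).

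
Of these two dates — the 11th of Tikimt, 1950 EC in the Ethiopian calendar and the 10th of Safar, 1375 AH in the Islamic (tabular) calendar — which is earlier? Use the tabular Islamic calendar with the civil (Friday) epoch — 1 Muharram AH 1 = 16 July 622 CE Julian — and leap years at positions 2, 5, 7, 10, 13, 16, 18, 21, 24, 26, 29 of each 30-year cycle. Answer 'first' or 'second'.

second

First date → JDN 2436133; second date → JDN 2435379.
JDN 2435379 < JDN 2436133, so the second date is earlier.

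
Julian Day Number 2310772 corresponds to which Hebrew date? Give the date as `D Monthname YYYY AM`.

24 Av 5374 AM

JDN 2310772 is 30 July 1614 in the Gregorian calendar.
In the Hebrew calendar that day is 24 Av 5374 AM.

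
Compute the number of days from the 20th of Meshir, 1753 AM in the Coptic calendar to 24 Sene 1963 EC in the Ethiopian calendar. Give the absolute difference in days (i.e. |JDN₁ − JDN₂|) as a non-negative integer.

23983

JDN of the first date = 2465117.
JDN of the second date = 2441134.
|2441134 − 2465117| = 23983.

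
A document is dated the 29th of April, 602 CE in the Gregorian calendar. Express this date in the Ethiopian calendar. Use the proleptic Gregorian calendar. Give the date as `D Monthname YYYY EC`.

Both dates share Julian Day Number 1941054; in the Ethiopian calendar that is 1 Ginbot 594 EC.

1 Ginbot 594 EC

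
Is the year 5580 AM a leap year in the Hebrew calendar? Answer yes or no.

Hebrew year 5580 is year 13 of its 19-year Metonic cycle; leap years are at positions 3, 6, 8, 11, 14, 17, 19, so it is a common year (12 months).

no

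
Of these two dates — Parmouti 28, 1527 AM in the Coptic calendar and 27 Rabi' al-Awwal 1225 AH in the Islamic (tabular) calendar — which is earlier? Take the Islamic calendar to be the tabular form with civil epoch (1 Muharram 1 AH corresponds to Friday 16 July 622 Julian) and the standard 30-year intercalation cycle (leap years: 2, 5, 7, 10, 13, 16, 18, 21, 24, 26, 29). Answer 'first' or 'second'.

The two dates have Julian Day Numbers 2382638 and 2382270 respectively.
Since 2382270 < 2382638, the second date comes first.

second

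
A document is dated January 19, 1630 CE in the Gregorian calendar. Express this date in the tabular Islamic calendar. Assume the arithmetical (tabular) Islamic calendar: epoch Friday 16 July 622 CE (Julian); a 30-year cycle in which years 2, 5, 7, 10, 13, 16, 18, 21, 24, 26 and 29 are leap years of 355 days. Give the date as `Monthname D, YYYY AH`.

Both dates share Julian Day Number 2316424; in the tabular Islamic calendar that is 4 Jumada al-Thani 1039 AH.

Jumada al-Thani 4, 1039 AH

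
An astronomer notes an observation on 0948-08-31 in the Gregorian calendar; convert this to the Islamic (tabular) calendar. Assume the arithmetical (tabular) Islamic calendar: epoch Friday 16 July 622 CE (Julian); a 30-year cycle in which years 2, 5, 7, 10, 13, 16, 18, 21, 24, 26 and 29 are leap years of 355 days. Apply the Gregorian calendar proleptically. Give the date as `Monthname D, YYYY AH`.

Safar 17, 337 AH

Both dates share Julian Day Number 2067553; in the tabular Islamic calendar that is 17 Safar 337 AH.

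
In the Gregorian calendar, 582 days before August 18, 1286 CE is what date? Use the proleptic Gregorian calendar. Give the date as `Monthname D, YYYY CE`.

January 13, 1285 CE

JDN of August 18, 1286 CE = 2190992.
2190992 − 582 = 2190410.
JDN 2190410 in the Gregorian calendar is January 13, 1285 CE.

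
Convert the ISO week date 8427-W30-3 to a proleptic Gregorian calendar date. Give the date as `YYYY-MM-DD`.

ISO week 1 of 8427 is the week containing the first Thursday of 8427.
Week 30, day 3 (Wednesday) lands on 8427-07-28.

8427-07-28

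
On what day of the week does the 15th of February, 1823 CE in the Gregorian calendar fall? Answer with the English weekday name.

JDN 2386942 mod 7 = 5, and JDN 0 was a Monday, so this is a Saturday.

Saturday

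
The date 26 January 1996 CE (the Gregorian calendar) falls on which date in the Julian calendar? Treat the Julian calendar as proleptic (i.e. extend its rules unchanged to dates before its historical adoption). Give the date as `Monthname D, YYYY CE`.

January 13, 1996 CE

The Julian–Gregorian offset here is 13 days (Julian trailing).
26 January 1996 Gregorian − 13 days → 13 January 1996 Julian.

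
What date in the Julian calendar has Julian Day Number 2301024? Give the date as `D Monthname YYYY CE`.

The Gregorian equivalent of JDN 2301024 is 21 November 1587.
In the Julian calendar that day is 11 November 1587 CE.

11 November 1587 CE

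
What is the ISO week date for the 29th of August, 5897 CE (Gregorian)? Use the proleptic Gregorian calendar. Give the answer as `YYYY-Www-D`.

5897-W34-7

The weekday is Sunday (ISO weekday 7).
That Sunday belongs to ISO week 34 of ISO year 5897.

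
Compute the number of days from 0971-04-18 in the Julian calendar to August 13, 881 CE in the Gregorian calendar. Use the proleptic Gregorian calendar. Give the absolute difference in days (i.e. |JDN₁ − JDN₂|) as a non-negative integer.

32759

JDN of the first date = 2075823.
JDN of the second date = 2043064.
|2043064 − 2075823| = 32759.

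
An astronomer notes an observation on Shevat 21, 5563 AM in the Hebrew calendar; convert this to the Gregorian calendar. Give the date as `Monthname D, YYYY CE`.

Julian Day Number of the source date = 2379635.
Converting JDN 2379635 to the Gregorian calendar gives 13 February 1803 CE.

February 13, 1803 CE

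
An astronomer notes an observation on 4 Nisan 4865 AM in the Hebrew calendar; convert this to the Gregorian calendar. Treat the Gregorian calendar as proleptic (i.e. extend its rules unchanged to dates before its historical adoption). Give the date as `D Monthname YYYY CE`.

28 March 1105 CE

Both dates share Julian Day Number 2124739; in the Gregorian calendar that is 28 March 1105 CE.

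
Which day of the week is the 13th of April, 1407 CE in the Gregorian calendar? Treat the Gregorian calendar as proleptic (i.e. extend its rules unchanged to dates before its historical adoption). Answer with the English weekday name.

Since JDN mod 7 = 0 (0 = Monday), the day is Monday.

Monday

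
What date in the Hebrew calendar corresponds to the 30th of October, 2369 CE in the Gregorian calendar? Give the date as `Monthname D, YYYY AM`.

Tishrei 29, 6130 AM

Both dates share Julian Day Number 2586622; in the Hebrew calendar that is 29 Tishrei 6130 AM.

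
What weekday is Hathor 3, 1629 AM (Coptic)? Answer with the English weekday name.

Tuesday

This is JDN 2419719 (12 November 1912 Gregorian).
2419719 ≡ 1 (mod 7); counting from Monday = 0 gives Tuesday.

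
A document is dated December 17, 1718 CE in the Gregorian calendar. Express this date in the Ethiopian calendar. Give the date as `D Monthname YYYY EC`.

10 Tahsas 1711 EC

Julian Day Number of the source date = 2348897.
Converting JDN 2348897 to the Ethiopian calendar gives 10 Tahsas 1711 EC.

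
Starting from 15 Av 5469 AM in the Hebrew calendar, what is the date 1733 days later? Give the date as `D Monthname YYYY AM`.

5 Iyar 5474 AM

The starting date is JDN 2345462; 2345462 + 1733 = 2347195.
JDN 2347195 corresponds to 5 Iyar 5474 AM.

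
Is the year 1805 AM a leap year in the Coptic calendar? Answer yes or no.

no

1805 mod 4 = 1; in the Coptic calendar a year is leap when year mod 4 = 3, so it is a common year.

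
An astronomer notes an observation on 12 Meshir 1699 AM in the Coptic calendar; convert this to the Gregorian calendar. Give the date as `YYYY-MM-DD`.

1983-02-19

Both dates share Julian Day Number 2445385; in the Gregorian calendar that is 19 February 1983 CE.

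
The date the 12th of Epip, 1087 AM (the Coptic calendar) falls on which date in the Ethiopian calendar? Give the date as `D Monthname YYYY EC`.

12 Hamle 1363 EC

The source date corresponds to 14 July 1371 in the proleptic Gregorian calendar (JDN 2222002).
That day falls on 12 Hamle 1363 EC in the Ethiopian calendar.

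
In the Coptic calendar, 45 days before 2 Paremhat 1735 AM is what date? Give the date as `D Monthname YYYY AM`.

17 Tobi 1735 AM

JDN of 2 Paremhat 1735 AM = 2458554.
2458554 − 45 = 2458509.
JDN 2458509 in the Coptic calendar is 17 Tobi 1735 AM.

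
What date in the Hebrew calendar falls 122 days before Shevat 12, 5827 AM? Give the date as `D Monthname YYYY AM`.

9 Tishrei 5827 AM

Counting 122 days back from JDN 2476044 reaches JDN 2475922, which is 9 Tishrei 5827 AM.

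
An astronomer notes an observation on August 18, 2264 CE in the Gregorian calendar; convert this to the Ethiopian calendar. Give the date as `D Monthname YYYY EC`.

10 Nehase 2256 EC

Both dates share Julian Day Number 2548199; in the Ethiopian calendar that is 10 Nehase 2256 EC.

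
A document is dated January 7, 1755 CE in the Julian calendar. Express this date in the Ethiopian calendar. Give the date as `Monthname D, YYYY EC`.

Tir 12, 1747 EC

Julian Day Number of the source date = 2362078.
Converting JDN 2362078 to the Ethiopian calendar gives 12 Tir 1747 EC.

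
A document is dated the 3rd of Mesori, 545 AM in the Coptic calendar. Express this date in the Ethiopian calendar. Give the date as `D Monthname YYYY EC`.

Julian Day Number of the source date = 2024058.
Converting JDN 2024058 to the Ethiopian calendar gives 3 Nehase 821 EC.

3 Nehase 821 EC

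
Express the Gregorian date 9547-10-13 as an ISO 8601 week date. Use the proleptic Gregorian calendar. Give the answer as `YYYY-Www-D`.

The weekday is Monday (ISO weekday 1).
That Monday belongs to ISO week 42 of ISO year 9547.

9547-W42-1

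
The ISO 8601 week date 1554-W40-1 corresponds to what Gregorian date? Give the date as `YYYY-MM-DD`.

1554-10-04

ISO week 1 of 1554 is the week containing the first Thursday of 1554.
Week 40, day 1 (Monday) lands on 1554-10-04.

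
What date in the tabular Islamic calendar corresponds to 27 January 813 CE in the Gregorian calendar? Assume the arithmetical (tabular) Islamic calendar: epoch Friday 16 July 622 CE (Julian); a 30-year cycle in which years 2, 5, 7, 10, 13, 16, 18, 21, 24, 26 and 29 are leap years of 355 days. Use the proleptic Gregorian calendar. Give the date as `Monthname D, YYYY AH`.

Jumada al-Awwal 16, 197 AH

Both dates share Julian Day Number 2018029; in the tabular Islamic calendar that is 16 Jumada al-Awwal 197 AH.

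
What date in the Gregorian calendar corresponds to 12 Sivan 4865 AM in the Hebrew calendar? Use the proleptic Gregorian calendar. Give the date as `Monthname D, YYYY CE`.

Julian Day Number of the source date = 2124806.
Converting JDN 2124806 to the Gregorian calendar gives 3 June 1105 CE.

June 3, 1105 CE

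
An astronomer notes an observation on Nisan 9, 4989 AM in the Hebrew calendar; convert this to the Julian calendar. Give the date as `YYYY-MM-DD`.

1229-04-04

The source date corresponds to 11 April 1229 in the proleptic Gregorian calendar (JDN 2170044).
That day falls on 4 April 1229 CE in the Julian calendar.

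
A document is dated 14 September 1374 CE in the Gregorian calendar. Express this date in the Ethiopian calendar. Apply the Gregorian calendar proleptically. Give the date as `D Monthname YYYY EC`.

Julian Day Number of the source date = 2223160.
Converting JDN 2223160 to the Ethiopian calendar gives 9 Meskerem 1367 EC.

9 Meskerem 1367 EC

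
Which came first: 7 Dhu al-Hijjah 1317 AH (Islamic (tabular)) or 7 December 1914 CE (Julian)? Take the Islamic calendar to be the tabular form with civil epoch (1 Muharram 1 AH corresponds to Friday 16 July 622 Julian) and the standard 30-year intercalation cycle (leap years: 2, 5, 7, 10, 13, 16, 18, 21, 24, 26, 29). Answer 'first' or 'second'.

Converting both to JDN: 2415118 vs 2420487; the smaller is the first.

first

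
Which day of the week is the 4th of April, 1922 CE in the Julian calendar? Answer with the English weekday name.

Monday

This is JDN 2423162 (17 April 1922 Gregorian).
JDN 2423162 mod 7 = 0, and JDN 0 was a Monday, so this is a Monday.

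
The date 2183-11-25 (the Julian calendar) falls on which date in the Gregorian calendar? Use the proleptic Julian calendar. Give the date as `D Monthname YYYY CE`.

For dates in this range the Gregorian date is 14 days ahead of the Julian.
25 November 2183 Julian + 14 days → 9 December 2183 Gregorian.

9 December 2183 CE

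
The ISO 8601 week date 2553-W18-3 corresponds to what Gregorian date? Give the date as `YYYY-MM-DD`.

2553-05-02

ISO week 1 of 2553 is the week containing the first Thursday of 2553.
Week 18, day 3 (Wednesday) lands on 2553-05-02.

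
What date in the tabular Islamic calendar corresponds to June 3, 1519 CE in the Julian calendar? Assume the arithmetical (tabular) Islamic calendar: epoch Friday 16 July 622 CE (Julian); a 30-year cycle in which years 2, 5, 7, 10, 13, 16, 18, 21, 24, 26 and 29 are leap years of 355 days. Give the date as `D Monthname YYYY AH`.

4 Jumada al-Thani 925 AH

The source date corresponds to 13 June 1519 in the proleptic Gregorian calendar (JDN 2276026).
That day falls on 4 Jumada al-Thani 925 AH in the tabular Islamic calendar.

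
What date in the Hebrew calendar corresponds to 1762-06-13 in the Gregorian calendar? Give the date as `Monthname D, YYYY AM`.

Sivan 22, 5522 AM

Julian Day Number of the source date = 2364781.
Converting JDN 2364781 to the Hebrew calendar gives 22 Sivan 5522 AM.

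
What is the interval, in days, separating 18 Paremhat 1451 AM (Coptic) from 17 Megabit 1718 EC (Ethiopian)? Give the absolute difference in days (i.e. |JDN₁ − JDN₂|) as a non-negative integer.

3288

JDN of the first date = 2354839.
JDN of the second date = 2351551.
|2351551 − 2354839| = 3288.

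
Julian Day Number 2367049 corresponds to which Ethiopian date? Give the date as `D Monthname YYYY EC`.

The Gregorian equivalent of JDN 2367049 is 28 August 1768.
In the Ethiopian calendar that day is 24 Nehase 1760 EC.

24 Nehase 1760 EC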